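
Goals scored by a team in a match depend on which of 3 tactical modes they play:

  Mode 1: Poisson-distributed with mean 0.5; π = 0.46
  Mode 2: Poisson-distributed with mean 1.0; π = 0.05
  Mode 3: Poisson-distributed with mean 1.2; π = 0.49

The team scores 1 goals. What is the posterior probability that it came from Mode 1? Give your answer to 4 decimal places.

By Bayes' theorem, P(k | x) = π_k f_k(x) / Σ_j π_j f_j(x).
Poisson probabilities:
  f_1 = 0.303265
  f_2 = 0.367879
  f_3 = 0.361433
Unnormalised posteriors:
  π_1·f_1 = 0.46 × 0.303265 = 0.139502
  π_2·f_2 = 0.05 × 0.367879 = 0.018394
  π_3·f_3 = 0.49 × 0.361433 = 0.177102
Marginal: 0.139502 + 0.018394 + 0.177102 = 0.334998
So the posterior for Mode 1 is 0.139502 / 0.334998 ≈ 0.4164.

0.4164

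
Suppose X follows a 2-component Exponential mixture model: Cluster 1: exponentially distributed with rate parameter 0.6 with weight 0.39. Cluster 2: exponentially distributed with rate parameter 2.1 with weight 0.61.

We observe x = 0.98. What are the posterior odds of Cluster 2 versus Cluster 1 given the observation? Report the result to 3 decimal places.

Only the two components matter; the odds are (P(Z=i) f_i(x)) / (P(Z=j) f_j(x)).
Evaluate each component's likelihood at the observed value:
  L_1 = 0.333262
  L_2 = 0.268189
Posterior odds = (P(Z=2)·L_2) / (P(Z=1)·L_1) = (0.61·0.268189) / (0.39·0.333262) = 0.163595 / 0.129972 ≈ 1.259

1.259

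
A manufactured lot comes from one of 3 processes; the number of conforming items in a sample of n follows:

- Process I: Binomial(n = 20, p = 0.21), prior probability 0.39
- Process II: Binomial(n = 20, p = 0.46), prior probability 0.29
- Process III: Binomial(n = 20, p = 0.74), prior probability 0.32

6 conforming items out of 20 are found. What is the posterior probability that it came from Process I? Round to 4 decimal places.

0.7145

By Bayes' theorem, P(k | x) = π_k f_k(x) / Σ_j π_j f_j(x).
Evaluate each component's likelihood at the observed value:
  f_I = C(20,6)·0.21^6·0.79^14 = 38760·8.57661e-05·0.036879 = 0.122597
  f_II = C(20,6)·0.46^6·0.54^14 = 38760·0.0094743·0.000179272 = 0.065833
  f_III = C(20,6)·0.74^6·0.26^14 = 38760·0.164206·6.451e-09 = 4.10583e-05
Prior × likelihood for each component:
  π_I·f_I = 0.39 × 0.122597 = 0.0478127
  π_II·f_II = 0.29 × 0.065833 = 0.0190916
  π_III·f_III = 0.32 × 4.10583e-05 = 1.31387e-05
Evidence: 0.0478127 + 0.0190916 + 1.31387e-05 = 0.0669174
P(Process I | x) ≈ 0.7145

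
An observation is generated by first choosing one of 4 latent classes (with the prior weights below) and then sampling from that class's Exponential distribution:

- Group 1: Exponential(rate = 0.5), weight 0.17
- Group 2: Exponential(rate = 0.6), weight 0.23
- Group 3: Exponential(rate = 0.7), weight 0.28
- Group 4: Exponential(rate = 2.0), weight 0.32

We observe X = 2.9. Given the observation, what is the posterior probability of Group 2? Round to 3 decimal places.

0.337

P(component k | x) = P(Z=k)·f_k(x) / marginal(x), where marginal(x) = Σ_j P(Z=j)·f_j(x).
Exponential densities:
  p_1 = 0.5·e^(−0.5·2.9) = 0.5·e^(−1.4500) = 0.117285
  p_2 = 0.6·e^(−0.6·2.9) = 0.6·e^(−1.7400) = 0.105312
  p_3 = 0.7·e^(−0.7·2.9) = 0.7·e^(−2.0300) = 0.0919349
  p_4 = 2.0·e^(−2.0·2.9) = 2.0·e^(−5.8000) = 0.00605511
Unnormalised posteriors:
  P(Z=1)·p_1 = 0.17 × 0.117285 = 0.0199385
  P(Z=2)·p_2 = 0.23 × 0.105312 = 0.0242218
  P(Z=3)·p_3 = 0.28 × 0.0919349 = 0.0257418
  P(Z=4)·p_4 = 0.32 × 0.00605511 = 0.00193764
Normaliser: 0.0199385 + 0.0242218 + 0.0257418 + 0.00193764 = 0.0718397
Responsibility of Group 2: 0.0242218 / 0.0718397 ≈ 0.337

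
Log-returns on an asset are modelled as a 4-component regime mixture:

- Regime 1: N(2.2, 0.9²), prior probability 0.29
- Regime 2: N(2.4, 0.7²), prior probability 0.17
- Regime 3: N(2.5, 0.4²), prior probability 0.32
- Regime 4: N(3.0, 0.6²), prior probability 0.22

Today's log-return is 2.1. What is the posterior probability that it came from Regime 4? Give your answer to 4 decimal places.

The responsibility of component k is w_k f_k(x) divided by Σ_j w_j f_j(x).
Normal densities:
  p_1 = 0.440541
  p_2 = 0.51991
  p_3 = 0.604927
  p_4 = 0.215863
Weight by the priors:
  w_1·p_1 = 0.29 × 0.440541 = 0.127757
  w_2·p_2 = 0.17 × 0.51991 = 0.0883846
  w_3·p_3 = 0.32 × 0.604927 = 0.193577
  w_4·p_4 = 0.22 × 0.215863 = 0.0474898
Denominator: 0.127757 + 0.0883846 + 0.193577 + 0.0474898 = 0.457208
P(Regime 4 | the observation) = 0.0474898 / 0.457208 ≈ 0.1039

0.1039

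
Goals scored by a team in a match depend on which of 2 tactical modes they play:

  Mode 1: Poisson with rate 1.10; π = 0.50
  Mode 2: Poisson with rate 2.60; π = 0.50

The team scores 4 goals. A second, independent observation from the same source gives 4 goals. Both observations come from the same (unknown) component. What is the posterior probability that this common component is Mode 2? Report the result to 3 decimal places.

By Bayes' theorem, P(k | x) = π_k f_k(x) / Σ_j π_j f_j(x).
Since both observations come from the same component, the likelihood for component k is f_k(x₁)·f_k(x₂).
  L_1 = [0.0203065] × [0.0203065] = 0.000412355
  L_2 = [0.141422] × [0.141422] = 0.0200001
Unnormalised posteriors:
  π_1·L_1 = 0.50 × 0.000412355 = 0.000206177
  π_2·L_2 = 0.50 × 0.0200001 = 0.0100001
Sum: 0.000206177 + 0.0100001 = 0.0102062
P(Mode 2 | x) = 0.0100001 / 0.0102062 ≈ 0.980

0.980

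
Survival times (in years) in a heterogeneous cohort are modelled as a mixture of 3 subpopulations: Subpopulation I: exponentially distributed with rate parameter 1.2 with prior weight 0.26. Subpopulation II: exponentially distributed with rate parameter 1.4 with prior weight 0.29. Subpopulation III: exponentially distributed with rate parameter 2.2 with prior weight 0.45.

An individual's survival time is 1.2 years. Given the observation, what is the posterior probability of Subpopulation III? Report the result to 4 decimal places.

By Bayes' theorem, P(k | x) = π_k f_k(x) / Σ_j π_j f_j(x).
Exponential densities:
  L_I = 1.2·e^(−1.2·1.2) = 1.2·e^(−1.4400) = 0.284313
  L_II = 1.4·e^(−1.4·1.2) = 1.4·e^(−1.6800) = 0.260924
  L_III = 2.2·e^(−2.2·1.2) = 2.2·e^(−2.6400) = 0.156995
Multiply by the mixture weights:
  π_I·L_I = 0.26 × 0.284313 = 0.0739215
  π_II·L_II = 0.29 × 0.260924 = 0.0756678
  π_III·L_III = 0.45 × 0.156995 = 0.0706477
Evidence: 0.0739215 + 0.0756678 + 0.0706477 = 0.220237
So the posterior for Subpopulation III is 0.0706477 / 0.220237 ≈ 0.3208.

0.3208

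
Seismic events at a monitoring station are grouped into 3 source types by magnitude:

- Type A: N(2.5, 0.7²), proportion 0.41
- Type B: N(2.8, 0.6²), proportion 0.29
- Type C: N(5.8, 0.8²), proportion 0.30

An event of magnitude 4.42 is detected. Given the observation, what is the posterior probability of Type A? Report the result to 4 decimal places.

Posterior ∝ prior × likelihood, so P(k | x) ∝ π_k f_k(x); normalise over all components.
Component likelihoods at x = 4.42:
  f_A = (1/(0.7·√(2π)))·exp(−(4.42−2.5)²/(2·0.7²)) = 0.569918·exp(-3.76163) = 0.0132482
  f_B = (1/(0.6·√(2π)))·exp(−(4.42−2.8)²/(2·0.6²)) = 0.664904·exp(-3.64500) = 0.0173682
  f_C = (1/(0.8·√(2π)))·exp(−(4.42−5.8)²/(2·0.8²)) = 0.498678·exp(-1.48781) = 0.112634
Prior × likelihood for each component:
  π_A·f_A = 0.41 × 0.0132482 = 0.00543175
  π_B·f_B = 0.29 × 0.0173682 = 0.00503679
  π_C·f_C = 0.30 × 0.112634 = 0.0337903
Denominator: 0.00543175 + 0.00503679 + 0.0337903 = 0.0442589
So the posterior for Type A is 0.00543175 / 0.0442589 ≈ 0.1227.

0.1227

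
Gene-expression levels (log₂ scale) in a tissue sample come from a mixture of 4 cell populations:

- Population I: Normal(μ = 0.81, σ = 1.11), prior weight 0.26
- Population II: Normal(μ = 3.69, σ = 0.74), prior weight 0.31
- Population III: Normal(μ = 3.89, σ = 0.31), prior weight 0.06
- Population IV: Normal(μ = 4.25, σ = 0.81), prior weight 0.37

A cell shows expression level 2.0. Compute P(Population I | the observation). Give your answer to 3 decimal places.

0.765

P(component k | x) = π_k·f_k(x) / marginal(x), where marginal(x) = Σ_j π_j·f_j(x).
Evaluate each component's likelihood at the observed value:
  L_I = (1/(1.11·√(2π)))·exp(−(2.0−0.81)²/(2·1.11²)) = 0.359407·exp(-0.57467) = 0.202307
  L_II = (1/(0.74·√(2π)))·exp(−(2.0−3.69)²/(2·0.74²)) = 0.539111·exp(-2.60783) = 0.0397292
  L_III = (1/(0.31·√(2π)))·exp(−(2.0−3.89)²/(2·0.31²)) = 1.286911·exp(-18.58533) = 1.09155e-08
  L_IV = (1/(0.81·√(2π)))·exp(−(2.0−4.25)²/(2·0.81²)) = 0.492521·exp(-3.85802) = 0.010397
Prior × likelihood for each component:
  π_I·L_I = 0.26 × 0.202307 = 0.0525999
  π_II·L_II = 0.31 × 0.0397292 = 0.0123161
  π_III·L_III = 0.06 × 1.09155e-08 = 6.54929e-10
  π_IV·L_IV = 0.37 × 0.010397 = 0.00384687
Sum: 0.0525999 + 0.0123161 + 6.54929e-10 + 0.00384687 = 0.0687628
P(Population I | 2.0) ≈ 0.765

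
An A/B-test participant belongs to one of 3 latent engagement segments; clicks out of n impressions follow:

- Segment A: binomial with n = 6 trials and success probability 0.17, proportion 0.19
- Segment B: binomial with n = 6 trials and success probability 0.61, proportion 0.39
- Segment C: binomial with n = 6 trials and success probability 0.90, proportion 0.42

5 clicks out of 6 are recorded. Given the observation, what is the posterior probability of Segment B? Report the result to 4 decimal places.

P(component k | x) = π_k·f_k(x) / marginal(x), where marginal(x) = Σ_j π_j·f_j(x).
Binomial probabilities:
  L_A = 0.000707089
  L_B = 0.197636
  L_C = 0.354294
Unnormalised posteriors:
  π_A·L_A = 0.19 × 0.000707089 = 0.000134347
  π_B·L_B = 0.39 × 0.197636 = 0.0770779
  π_C·L_C = 0.42 × 0.354294 = 0.148803
Sum: 0.000134347 + 0.0770779 + 0.148803 = 0.226016
Responsibility of Segment B: 0.0770779 / 0.226016 ≈ 0.3410

0.3410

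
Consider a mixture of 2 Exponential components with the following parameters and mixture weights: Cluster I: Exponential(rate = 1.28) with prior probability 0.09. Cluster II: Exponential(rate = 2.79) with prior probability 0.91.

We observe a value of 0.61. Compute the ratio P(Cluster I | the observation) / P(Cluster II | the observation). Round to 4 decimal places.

0.1140

Since P(k|x) ∝ w_k f_k(x), the posterior odds are w_i f_i(x) / (w_j f_j(x)).
Component likelihoods at x = 0.61:
  L_I = 1.28·e^(−1.28·0.61) = 1.28·e^(−0.7808) = 0.58629
  L_II = 2.79·e^(−2.79·0.61) = 2.79·e^(−1.7019) = 0.50872
Odds = (0.09/0.91) × (0.58629/0.50872) = 0.0989011 × 1.15248 ≈ 0.1140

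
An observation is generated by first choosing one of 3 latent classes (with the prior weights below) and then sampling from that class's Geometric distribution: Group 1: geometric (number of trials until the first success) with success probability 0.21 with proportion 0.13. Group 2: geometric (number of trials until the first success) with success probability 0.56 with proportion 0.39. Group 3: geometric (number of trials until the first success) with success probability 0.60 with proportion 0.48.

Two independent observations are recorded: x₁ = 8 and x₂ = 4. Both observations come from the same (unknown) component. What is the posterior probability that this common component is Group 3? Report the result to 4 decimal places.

0.0305

By Bayes' theorem, P(k | x) = π_k f_k(x) / Σ_j π_j f_j(x).
Since both observations come from the same component, the likelihood for component k is f_k(x₁)·f_k(x₂).
  p_1 = [0.21·(1−0.21)^7 = 0.21·0.192039 = 0.0403282] × [0.103538] = 0.00417551
  p_2 = [0.56·(1−0.56)^7 = 0.56·0.00319278 = 0.00178796] × [0.047703] = 8.52909e-05
  p_3 = [0.60·(1−0.60)^7 = 0.60·0.0016384 = 0.00098304] × [0.0384] = 3.77487e-05
Prior × likelihood for each component:
  π_1·p_1 = 0.13 × 0.00417551 = 0.000542816
  π_2·p_2 = 0.39 × 8.52909e-05 = 3.32635e-05
  π_3·p_3 = 0.48 × 3.77487e-05 = 1.81194e-05
Denominator: 0.000542816 + 3.32635e-05 + 1.81194e-05 = 0.000594199
Responsibility of Group 3: 1.81194e-05 / 0.000594199 ≈ 0.0305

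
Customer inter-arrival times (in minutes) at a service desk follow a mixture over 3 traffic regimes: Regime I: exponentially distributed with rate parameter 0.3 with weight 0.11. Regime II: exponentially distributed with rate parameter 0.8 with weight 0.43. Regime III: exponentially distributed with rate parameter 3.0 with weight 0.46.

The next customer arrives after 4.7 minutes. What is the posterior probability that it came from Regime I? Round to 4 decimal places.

By Bayes' theorem, P(k | x) = P(Z=k) f_k(x) / Σ_j P(Z=j) f_j(x).
Exponential densities:
  f_I = 0.3·e^(−0.3·4.7) = 0.3·e^(−1.4100) = 0.073243
  f_II = 0.8·e^(−0.8·4.7) = 0.8·e^(−3.7600) = 0.018627
  f_III = 3.0·e^(−3.0·4.7) = 3.0·e^(−14.1000) = 2.25719e-06
Multiply by the mixture weights:
  P(Z=I)·f_I = 0.11 × 0.073243 = 0.00805673
  P(Z=II)·f_II = 0.43 × 0.018627 = 0.00800961
  P(Z=III)·f_III = 0.46 × 2.25719e-06 = 1.03831e-06
Normaliser: 0.00805673 + 0.00800961 + 1.03831e-06 = 0.0160674
P(Regime I | data) ≈ 0.5014

0.5014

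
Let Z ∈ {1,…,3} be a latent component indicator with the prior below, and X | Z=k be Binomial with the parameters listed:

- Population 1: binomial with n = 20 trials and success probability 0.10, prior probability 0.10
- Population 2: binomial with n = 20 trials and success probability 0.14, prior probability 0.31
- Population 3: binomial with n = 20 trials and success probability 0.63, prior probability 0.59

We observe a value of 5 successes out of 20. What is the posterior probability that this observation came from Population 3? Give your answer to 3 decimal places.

Posterior ∝ prior × likelihood, so P(k | x) ∝ π_k f_k(x); normalise over all components.
Evaluate each component's likelihood at the observed value:
  f_1 = C(20,5)·0.10^5·0.90^15 = 15504·1e-05·0.205891 = 0.0319214
  f_2 = C(20,5)·0.14^5·0.86^15 = 15504·5.37824e-05·0.104106 = 0.0868082
  f_3 = C(20,5)·0.63^5·0.37^15 = 15504·0.0992437·3.33446e-07 = 0.000513065
Weight by the priors:
  π_1·f_1 = 0.10 × 0.0319214 = 0.00319214
  π_2·f_2 = 0.31 × 0.0868082 = 0.0269105
  π_3·f_3 = 0.59 × 0.000513065 = 0.000302708
Evidence: 0.00319214 + 0.0269105 + 0.000302708 = 0.0304054
Responsibility of Population 3: 0.000302708 / 0.0304054 ≈ 0.010

0.010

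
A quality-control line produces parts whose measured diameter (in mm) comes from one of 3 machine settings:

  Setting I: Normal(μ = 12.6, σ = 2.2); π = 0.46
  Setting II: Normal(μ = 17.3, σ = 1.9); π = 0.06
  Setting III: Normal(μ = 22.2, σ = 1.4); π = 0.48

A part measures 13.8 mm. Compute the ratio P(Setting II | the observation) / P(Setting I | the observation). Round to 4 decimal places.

0.0321

Posterior odds = (P(Z=i) f_i(x)) / (P(Z=j) f_j(x)); the normalising sum cancels.
Normal densities:
  f_I = 0.156272
  f_II = 0.0384857
  f_III = 4.33992e-09
Odds = (0.06/0.46) × (0.0384857/0.156272) = 0.130435 × 0.246274 ≈ 0.0321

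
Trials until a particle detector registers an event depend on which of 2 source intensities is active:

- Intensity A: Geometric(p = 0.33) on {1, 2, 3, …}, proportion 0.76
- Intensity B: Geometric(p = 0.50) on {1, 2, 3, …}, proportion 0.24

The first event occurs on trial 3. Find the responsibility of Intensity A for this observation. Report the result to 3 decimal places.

Posterior ∝ prior × likelihood, so P(k | x) ∝ P(Z=k) f_k(x); normalise over all components.
Geometric probabilities:
  p_A = 0.33·(1−0.33)^2 = 0.33·0.4489 = 0.148137
  p_B = 0.50·(1−0.50)^2 = 0.50·0.25 = 0.125
Multiply by the mixture weights:
  P(Z=A)·p_A = 0.76 × 0.148137 = 0.112584
  P(Z=B)·p_B = 0.24 × 0.125 = 0.03
Marginal: 0.112584 + 0.03 = 0.142584
P(Intensity A | data) = 0.112584 / 0.142584 ≈ 0.790

0.790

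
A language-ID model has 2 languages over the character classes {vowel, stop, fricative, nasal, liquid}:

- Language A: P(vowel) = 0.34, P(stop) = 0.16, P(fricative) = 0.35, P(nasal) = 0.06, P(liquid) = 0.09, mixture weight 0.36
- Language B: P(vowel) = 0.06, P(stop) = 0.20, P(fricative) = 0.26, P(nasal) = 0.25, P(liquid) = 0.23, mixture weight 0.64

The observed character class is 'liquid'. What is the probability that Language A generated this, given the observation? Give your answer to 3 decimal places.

0.180

The responsibility of component k is P(Z=k) f_k(x) divided by Σ_j P(Z=j) f_j(x).
Evaluate each component's likelihood at the observed value:
  p_A = P(liquid | comp) = 0.09
  p_B = P(liquid | comp) = 0.23
Multiply by the mixture weights:
  P(Z=A)·p_A = 0.36 × 0.09 = 0.0324
  P(Z=B)·p_B = 0.64 × 0.23 = 0.1472
Denominator: 0.0324 + 0.1472 = 0.1796
Responsibility of Language A: 0.0324 / 0.1796 ≈ 0.180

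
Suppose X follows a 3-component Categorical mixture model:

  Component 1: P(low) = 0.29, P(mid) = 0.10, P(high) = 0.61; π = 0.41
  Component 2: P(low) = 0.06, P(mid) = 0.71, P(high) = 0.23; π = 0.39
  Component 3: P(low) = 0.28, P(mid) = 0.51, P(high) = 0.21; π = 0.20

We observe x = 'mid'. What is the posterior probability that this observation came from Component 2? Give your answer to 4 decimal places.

The responsibility of component k is π_k f_k(x) divided by Σ_j π_j f_j(x).
Categorical probabilities:
  L_1 = P(mid | comp) = 0.10
  L_2 = P(mid | comp) = 0.71
  L_3 = P(mid | comp) = 0.51
Weight by the priors:
  π_1·L_1 = 0.41 × 0.1 = 0.041
  π_2·L_2 = 0.39 × 0.71 = 0.2769
  π_3·L_3 = 0.20 × 0.51 = 0.102
Evidence: 0.041 + 0.2769 + 0.102 = 0.4199
P(Component 2 | x) ≈ 0.6594

0.6594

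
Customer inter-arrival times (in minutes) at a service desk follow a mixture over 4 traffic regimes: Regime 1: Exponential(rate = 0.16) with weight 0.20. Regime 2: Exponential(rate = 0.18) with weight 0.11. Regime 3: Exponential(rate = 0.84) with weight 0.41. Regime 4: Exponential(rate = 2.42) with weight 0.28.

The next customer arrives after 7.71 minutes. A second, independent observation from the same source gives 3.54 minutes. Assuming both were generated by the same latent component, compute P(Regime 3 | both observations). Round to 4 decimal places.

The responsibility of component k is π_k f_k(x) divided by Σ_j π_j f_j(x).
Since both observations come from the same component, the likelihood for component k is f_k(x₁)·f_k(x₂).
  p_1 = [0.16·e^(−0.16·7.71) = 0.16·e^(−1.2336) = 0.0465988] × [0.0908104] = 0.00423165
  p_2 = [0.18·e^(−0.18·7.71) = 0.18·e^(−1.3878) = 0.0449323] × [0.0951788] = 0.0042766
  p_3 = [0.84·e^(−0.84·7.71) = 0.84·e^(−6.4764) = 0.00129305] × [0.0429399] = 5.55234e-05
  p_4 = [2.42·e^(−2.42·7.71) = 2.42·e^(−18.6582) = 1.90837e-08] × [0.000460576] = 8.78949e-12
Unnormalised posteriors:
  π_1·p_1 = 0.20 × 0.00423165 = 0.00084633
  π_2·p_2 = 0.11 × 0.0042766 = 0.000470426
  π_3·p_3 = 0.41 × 5.55234e-05 = 2.27646e-05
  π_4·p_4 = 0.28 × 8.78949e-12 = 2.46106e-12
Evidence: 0.00084633 + 0.000470426 + 2.27646e-05 + 2.46106e-12 = 0.00133952
P(Regime 3 | x₁, x₂) ≈ 0.0170

0.0170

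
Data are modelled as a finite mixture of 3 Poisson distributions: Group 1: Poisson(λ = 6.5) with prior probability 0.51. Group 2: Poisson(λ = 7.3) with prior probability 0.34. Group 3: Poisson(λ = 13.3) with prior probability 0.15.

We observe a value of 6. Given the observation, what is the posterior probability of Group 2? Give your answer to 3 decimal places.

The responsibility of component k is π_k f_k(x) divided by Σ_j π_j f_j(x).
Poisson probabilities:
  f_1 = e^(−6.5)·6.5^6/6! = 0.157483
  f_2 = e^(−7.3)·7.3^6/6! = 0.141989
  f_3 = e^(−13.3)·13.3^6/6! = 0.0128724
Unnormalised posteriors:
  π_1·f_1 = 0.51 × 0.157483 = 0.0803163
  π_2·f_2 = 0.34 × 0.141989 = 0.0482763
  π_3·f_3 = 0.15 × 0.0128724 = 0.00193087
Normaliser: 0.0803163 + 0.0482763 + 0.00193087 = 0.130523
P(Group 2 | 6) ≈ 0.370

0.370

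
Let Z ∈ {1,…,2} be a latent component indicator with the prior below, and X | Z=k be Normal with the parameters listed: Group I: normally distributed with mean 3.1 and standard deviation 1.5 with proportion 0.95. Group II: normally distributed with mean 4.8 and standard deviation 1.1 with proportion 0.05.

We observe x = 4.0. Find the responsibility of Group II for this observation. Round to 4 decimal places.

0.0619

P(component k | x) = P(Z=k)·f_k(x) / marginal(x), where marginal(x) = Σ_j P(Z=j)·f_j(x).
Normal densities:
  f_I = 0.22215
  f_II = 0.278396
Prior × likelihood for each component:
  P(Z=I)·f_I = 0.95 × 0.22215 = 0.211042
  P(Z=II)·f_II = 0.05 × 0.278396 = 0.0139198
Marginal: 0.211042 + 0.0139198 = 0.224962
Responsibility of Group II: 0.0139198 / 0.224962 ≈ 0.0619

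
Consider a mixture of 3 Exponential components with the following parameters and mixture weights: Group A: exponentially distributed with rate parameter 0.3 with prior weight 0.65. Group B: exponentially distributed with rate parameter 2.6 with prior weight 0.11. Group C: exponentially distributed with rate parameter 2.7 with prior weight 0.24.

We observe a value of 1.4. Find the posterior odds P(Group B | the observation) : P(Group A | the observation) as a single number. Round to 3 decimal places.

The posterior odds equal the prior odds times the likelihood ratio: (P(Z=i)/P(Z=j))·(f_i(x)/f_j(x)).
Exponential densities:
  L_A = 0.3·e^(−0.3·1.4) = 0.3·e^(−0.4200) = 0.197114
  L_B = 2.6·e^(−2.6·1.4) = 2.6·e^(−3.6400) = 0.0682561
  L_C = 2.7·e^(−2.7·1.4) = 2.7·e^(−3.7800) = 0.0616213
0.00750817 / 0.128124 ≈ 0.059

0.059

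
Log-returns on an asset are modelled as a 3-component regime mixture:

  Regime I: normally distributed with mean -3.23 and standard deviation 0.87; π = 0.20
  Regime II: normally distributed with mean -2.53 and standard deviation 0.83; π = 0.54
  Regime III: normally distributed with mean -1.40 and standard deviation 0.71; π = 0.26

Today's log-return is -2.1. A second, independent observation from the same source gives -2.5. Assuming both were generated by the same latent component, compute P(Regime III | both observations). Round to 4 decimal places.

By Bayes' theorem, P(k | x) = π_k f_k(x) / Σ_j π_j f_j(x).
Since both observations come from the same component, the likelihood for component k is f_k(x₁)·f_k(x₂).
  f_I = [(1/(0.87·√(2π)))·exp(−(-2.1−-3.23)²/(2·0.87²)) = 0.458554·exp(-0.84351) = 0.19727] × [0.322483] = 0.0636162
  f_II = [(1/(0.83·√(2π)))·exp(−(-2.1−-2.53)²/(2·0.83²)) = 0.480653·exp(-0.13420) = 0.420291] × [0.480339] = 0.201882
  f_III = [(1/(0.71·√(2π)))·exp(−(-2.1−-1.40)²/(2·0.71²)) = 0.561891·exp(-0.48601) = 0.345604] × [0.169211] = 0.05848
Multiply by the mixture weights:
  π_I·f_I = 0.20 × 0.0636162 = 0.0127232
  π_II·f_II = 0.54 × 0.201882 = 0.109016
  π_III·f_III = 0.26 × 0.05848 = 0.0152048
Normaliser: 0.0127232 + 0.109016 + 0.0152048 = 0.136944
P(Regime III | x₁,x₂) = 0.0152048 / 0.136944 ≈ 0.1110

0.1110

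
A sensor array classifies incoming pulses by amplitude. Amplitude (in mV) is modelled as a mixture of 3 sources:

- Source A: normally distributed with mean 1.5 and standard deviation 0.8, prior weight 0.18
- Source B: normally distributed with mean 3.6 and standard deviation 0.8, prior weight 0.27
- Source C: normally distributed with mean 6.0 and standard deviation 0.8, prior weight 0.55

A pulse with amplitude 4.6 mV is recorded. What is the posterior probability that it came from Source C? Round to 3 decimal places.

0.490

P(component k | x) = π_k·f_k(x) / marginal(x), where marginal(x) = Σ_j π_j·f_j(x).
Evaluate each component's likelihood at the observed value:
  L_A = (1/(0.8·√(2π)))·exp(−(4.6−1.5)²/(2·0.8²)) = 0.498678·exp(-7.50781) = 0.000273665
  L_B = (1/(0.8·√(2π)))·exp(−(4.6−3.6)²/(2·0.8²)) = 0.498678·exp(-0.78125) = 0.228311
  L_C = (1/(0.8·√(2π)))·exp(−(4.6−6.0)²/(2·0.8²)) = 0.498678·exp(-1.53125) = 0.107847
Weight by the priors:
  π_A·L_A = 0.18 × 0.000273665 = 4.92596e-05
  π_B·L_B = 0.27 × 0.228311 = 0.0616441
  π_C·L_C = 0.55 × 0.107847 = 0.0593157
Sum: 4.92596e-05 + 0.0616441 + 0.0593157 = 0.121009
Responsibility of Source C: 0.0593157 / 0.121009 ≈ 0.490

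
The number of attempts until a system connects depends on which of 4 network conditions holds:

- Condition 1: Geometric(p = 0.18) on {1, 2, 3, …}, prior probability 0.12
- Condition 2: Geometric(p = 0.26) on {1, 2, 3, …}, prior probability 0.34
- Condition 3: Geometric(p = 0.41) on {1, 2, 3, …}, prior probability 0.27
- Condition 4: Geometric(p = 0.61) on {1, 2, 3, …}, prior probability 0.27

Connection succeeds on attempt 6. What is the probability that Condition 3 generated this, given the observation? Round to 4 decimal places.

0.2138

The responsibility of component k is π_k f_k(x) divided by Σ_j π_j f_j(x).
Geometric probabilities:
  p_1 = 0.0667332
  p_2 = 0.0576942
  p_3 = 0.0293119
  p_4 = 0.00550368
Unnormalised posteriors:
  π_1·p_1 = 0.12 × 0.0667332 = 0.00800798
  π_2·p_2 = 0.34 × 0.0576942 = 0.019616
  π_3·p_3 = 0.27 × 0.0293119 = 0.00791421
  π_4·p_4 = 0.27 × 0.00550368 = 0.00148599
Denominator: 0.00800798 + 0.019616 + 0.00791421 + 0.00148599 = 0.0370242
P(Condition 3 | the observation) ≈ 0.2138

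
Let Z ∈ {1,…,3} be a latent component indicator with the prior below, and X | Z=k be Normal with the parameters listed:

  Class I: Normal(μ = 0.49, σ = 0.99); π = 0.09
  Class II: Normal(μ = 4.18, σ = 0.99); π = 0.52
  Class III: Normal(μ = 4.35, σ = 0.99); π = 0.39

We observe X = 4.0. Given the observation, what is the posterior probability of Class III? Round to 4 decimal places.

By Bayes' theorem, P(k | x) = π_k f_k(x) / Σ_j π_j f_j(x).
Normal densities:
  p_I = 0.00075107
  p_II = 0.396366
  p_III = 0.37856
Unnormalised posteriors:
  π_I·p_I = 0.09 × 0.00075107 = 6.75963e-05
  π_II·p_II = 0.52 × 0.396366 = 0.20611
  π_III·p_III = 0.39 × 0.37856 = 0.147638
Normaliser: 6.75963e-05 + 0.20611 + 0.147638 = 0.353816
P(Class III | 4.0) ≈ 0.4173

0.4173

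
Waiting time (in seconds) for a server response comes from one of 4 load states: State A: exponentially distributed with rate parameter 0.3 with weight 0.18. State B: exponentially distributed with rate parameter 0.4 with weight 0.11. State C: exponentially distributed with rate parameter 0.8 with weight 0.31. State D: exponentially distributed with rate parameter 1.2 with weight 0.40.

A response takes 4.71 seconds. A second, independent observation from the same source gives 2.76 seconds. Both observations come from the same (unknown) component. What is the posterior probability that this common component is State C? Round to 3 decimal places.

0.158

The responsibility of component k is π_k f_k(x) divided by Σ_j π_j f_j(x).
Since both observations come from the same component, the likelihood for component k is f_k(x₁)·f_k(x₂).
  f_A = [0.0730236] × [0.131077] = 0.00957169
  f_B = [0.0607924] × [0.132617] = 0.0080621
  f_C = [0.0184786] × [0.0879362] = 0.00162494
  f_D = [0.00421259] × [0.0437319] = 0.000184224
Multiply by the mixture weights:
  π_A·f_A = 0.18 × 0.00957169 = 0.0017229
  π_B·f_B = 0.11 × 0.0080621 = 0.000886831
  π_C·f_C = 0.31 × 0.00162494 = 0.00050373
  π_D·f_D = 0.40 × 0.000184224 = 7.36897e-05
Denominator: 0.0017229 + 0.000886831 + 0.00050373 + 7.36897e-05 = 0.00318715
P(State C | x₁,x₂) ≈ 0.158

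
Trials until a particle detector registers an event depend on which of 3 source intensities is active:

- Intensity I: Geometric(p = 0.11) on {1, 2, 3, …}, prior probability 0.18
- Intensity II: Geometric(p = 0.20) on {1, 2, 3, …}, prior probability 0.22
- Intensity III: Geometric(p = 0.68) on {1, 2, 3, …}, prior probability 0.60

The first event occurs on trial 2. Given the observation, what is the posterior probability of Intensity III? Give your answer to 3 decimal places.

The responsibility of component k is w_k f_k(x) divided by Σ_j w_j f_j(x).
Evaluate each component's likelihood at the observed value:
  p_I = 0.0979
  p_II = 0.16
  p_III = 0.2176
Unnormalised posteriors:
  w_I·p_I = 0.18 × 0.0979 = 0.017622
  w_II·p_II = 0.22 × 0.16 = 0.0352
  w_III·p_III = 0.60 × 0.2176 = 0.13056
Evidence: 0.017622 + 0.0352 + 0.13056 = 0.183382
So the posterior for Intensity III is 0.13056 / 0.183382 ≈ 0.712.

0.712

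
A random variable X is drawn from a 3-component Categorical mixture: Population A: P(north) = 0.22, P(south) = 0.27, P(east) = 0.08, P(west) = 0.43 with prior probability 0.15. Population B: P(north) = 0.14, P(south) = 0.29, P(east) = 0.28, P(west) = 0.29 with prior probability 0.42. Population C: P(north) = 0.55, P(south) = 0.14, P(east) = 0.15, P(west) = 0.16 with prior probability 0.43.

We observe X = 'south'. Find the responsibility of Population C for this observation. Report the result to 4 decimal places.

Apply Bayes' rule: the posterior for each component is proportional to its prior times its likelihood at x.
Component likelihoods at x = 'south':
  f_A = 0.27
  f_B = 0.29
  f_C = 0.14
Unnormalised posteriors:
  w_A·f_A = 0.15 × 0.27 = 0.0405
  w_B·f_B = 0.42 × 0.29 = 0.1218
  w_C·f_C = 0.43 × 0.14 = 0.0602
Normaliser: 0.0405 + 0.1218 + 0.0602 = 0.2225
Responsibility of Population C: 0.0602 / 0.2225 ≈ 0.2706

0.2706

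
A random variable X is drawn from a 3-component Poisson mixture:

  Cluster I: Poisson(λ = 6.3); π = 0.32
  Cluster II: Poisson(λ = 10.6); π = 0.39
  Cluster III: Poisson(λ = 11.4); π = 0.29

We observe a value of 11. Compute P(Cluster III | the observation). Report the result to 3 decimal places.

0.383

Apply Bayes' rule: the posterior for each component is proportional to its prior times its likelihood at x.
Poisson probabilities:
  p_I = 0.0285453
  p_II = 0.118492
  p_III = 0.118533
Prior × likelihood for each component:
  w_I·p_I = 0.32 × 0.0285453 = 0.00913451
  w_II·p_II = 0.39 × 0.118492 = 0.0462117
  w_III·p_III = 0.29 × 0.118533 = 0.0343747
Normaliser: 0.00913451 + 0.0462117 + 0.0343747 = 0.0897209
Responsibility of Cluster III: 0.0343747 / 0.0897209 ≈ 0.383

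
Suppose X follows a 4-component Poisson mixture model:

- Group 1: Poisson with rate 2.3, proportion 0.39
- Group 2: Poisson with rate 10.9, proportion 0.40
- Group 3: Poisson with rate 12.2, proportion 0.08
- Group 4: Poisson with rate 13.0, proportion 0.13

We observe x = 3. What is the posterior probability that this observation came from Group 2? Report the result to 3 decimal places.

Posterior ∝ prior × likelihood, so P(k | x) ∝ π_k f_k(x); normalise over all components.
Poisson probabilities:
  f_1 = 0.203308
  f_2 = 0.00398399
  f_3 = 0.00152242
  f_4 = 0.000827657
Weight by the priors:
  π_1·f_1 = 0.39 × 0.203308 = 0.0792902
  π_2·f_2 = 0.40 × 0.00398399 = 0.0015936
  π_3·f_3 = 0.08 × 0.00152242 = 0.000121794
  π_4·f_4 = 0.13 × 0.000827657 = 0.000107595
Evidence: 0.0792902 + 0.0015936 + 0.000121794 + 0.000107595 = 0.0811132
So the posterior for Group 2 is 0.0015936 / 0.0811132 ≈ 0.020.

0.020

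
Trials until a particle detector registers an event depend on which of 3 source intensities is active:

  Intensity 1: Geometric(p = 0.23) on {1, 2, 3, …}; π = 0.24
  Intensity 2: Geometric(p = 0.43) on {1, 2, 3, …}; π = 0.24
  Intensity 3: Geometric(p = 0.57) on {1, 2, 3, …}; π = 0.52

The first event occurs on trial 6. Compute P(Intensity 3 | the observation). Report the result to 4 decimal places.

0.1708

P(component k | x) = w_k·f_k(x) / marginal(x), where marginal(x) = Σ_j w_j·f_j(x).
Evaluate each component's likelihood at the observed value:
  L_1 = 0.23·(1−0.23)^5 = 0.23·0.270678 = 0.062256
  L_2 = 0.43·(1−0.43)^5 = 0.43·0.0601692 = 0.0258728
  L_3 = 0.57·(1−0.57)^5 = 0.57·0.0147008 = 0.00837948
Prior × likelihood for each component:
  w_1·L_1 = 0.24 × 0.062256 = 0.0149414
  w_2·L_2 = 0.24 × 0.0258728 = 0.00620946
  w_3·L_3 = 0.52 × 0.00837948 = 0.00435733
Normaliser: 0.0149414 + 0.00620946 + 0.00435733 = 0.0255082
So the posterior for Intensity 3 is 0.00435733 / 0.0255082 ≈ 0.1708.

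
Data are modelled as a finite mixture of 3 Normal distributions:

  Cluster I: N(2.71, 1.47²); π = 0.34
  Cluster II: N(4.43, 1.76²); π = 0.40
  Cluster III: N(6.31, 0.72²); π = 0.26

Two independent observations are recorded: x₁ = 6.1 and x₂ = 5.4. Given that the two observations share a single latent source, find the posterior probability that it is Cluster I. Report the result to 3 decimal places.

0.007

The responsibility of component k is w_k f_k(x) divided by Σ_j w_j f_j(x).
Since both observations come from the same component, the likelihood for component k is f_k(x₁)·f_k(x₂).
  p_I = [(1/(1.47·√(2π)))·exp(−(6.1−2.71)²/(2·1.47²)) = 0.271389·exp(-2.65910) = 0.0190003] × [0.0508677] = 0.000966501
  p_II = [(1/(1.76·√(2π)))·exp(−(6.1−4.43)²/(2·1.76²)) = 0.226672·exp(-0.45017) = 0.144508] × [0.194733] = 0.0281403
  p_III = [(1/(0.72·√(2π)))·exp(−(6.1−6.31)²/(2·0.72²)) = 0.554087·exp(-0.04253) = 0.531013] × [0.249289] = 0.132376
Unnormalised posteriors:
  w_I·p_I = 0.34 × 0.000966501 = 0.00032861
  w_II·p_II = 0.40 × 0.0281403 = 0.0112561
  w_III·p_III = 0.26 × 0.132376 = 0.0344177
Sum: 0.00032861 + 0.0112561 + 0.0344177 = 0.0460024
P(Cluster I | x₁, x₂) = 0.00032861 / 0.0460024 ≈ 0.007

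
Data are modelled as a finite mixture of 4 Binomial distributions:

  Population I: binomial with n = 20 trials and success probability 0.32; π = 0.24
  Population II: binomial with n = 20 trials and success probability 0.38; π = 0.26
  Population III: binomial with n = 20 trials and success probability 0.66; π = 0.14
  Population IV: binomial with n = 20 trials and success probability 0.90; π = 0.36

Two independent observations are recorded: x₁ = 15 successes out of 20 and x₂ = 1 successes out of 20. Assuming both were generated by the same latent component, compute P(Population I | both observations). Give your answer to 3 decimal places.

The responsibility of component k is π_k f_k(x) divided by Σ_j π_j f_j(x).
Since both observations come from the same component, the likelihood for component k is f_k(x₁)·f_k(x₂).
  f_I = [8.51605e-05] × [0.00420581] = 3.58168e-07
  f_II = [0.000706572] × [0.000863487] = 6.10115e-07
  f_III = [0.138356] × [1.65453e-08] = 2.28913e-09
  f_IV = [0.0319214] × [1.8e-18] = 5.74585e-20
Unnormalised posteriors:
  π_I·f_I = 0.24 × 3.58168e-07 = 8.59604e-08
  π_II·f_II = 0.26 × 6.10115e-07 = 1.5863e-07
  π_III·f_III = 0.14 × 2.28913e-09 = 3.20478e-10
  π_IV·f_IV = 0.36 × 5.74585e-20 = 2.0685e-20
Denominator: 8.59604e-08 + 1.5863e-07 + 3.20478e-10 + 2.0685e-20 = 2.44911e-07
P(Population I | x) ≈ 0.351

0.351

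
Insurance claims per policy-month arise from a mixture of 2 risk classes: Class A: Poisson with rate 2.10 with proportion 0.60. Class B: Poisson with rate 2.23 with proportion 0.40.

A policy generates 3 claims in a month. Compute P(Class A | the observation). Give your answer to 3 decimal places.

0.588

The responsibility of component k is π_k f_k(x) divided by Σ_j π_j f_j(x).
Poisson probabilities:
  p_A = e^(−2.10)·2.10^3/3! = 0.189011
  p_B = e^(−2.23)·2.23^3/3! = 0.198741
Unnormalised posteriors:
  π_A·p_A = 0.60 × 0.189011 = 0.113407
  π_B·p_B = 0.40 × 0.198741 = 0.0794962
Normaliser: 0.113407 + 0.0794962 = 0.192903
So the posterior for Class A is 0.113407 / 0.192903 ≈ 0.588.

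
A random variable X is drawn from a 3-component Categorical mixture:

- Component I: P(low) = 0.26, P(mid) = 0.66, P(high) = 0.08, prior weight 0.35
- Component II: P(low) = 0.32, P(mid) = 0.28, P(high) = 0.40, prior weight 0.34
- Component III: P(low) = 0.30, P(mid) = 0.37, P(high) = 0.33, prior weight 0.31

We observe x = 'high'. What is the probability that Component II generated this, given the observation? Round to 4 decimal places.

Apply Bayes' rule: the posterior for each component is proportional to its prior times its likelihood at x.
Categorical probabilities:
  L_I = 0.08
  L_II = 0.4
  L_III = 0.33
Multiply by the mixture weights:
  P(Z=I)·L_I = 0.35 × 0.08 = 0.028
  P(Z=II)·L_II = 0.34 × 0.4 = 0.136
  P(Z=III)·L_III = 0.31 × 0.33 = 0.1023
Sum: 0.028 + 0.136 + 0.1023 = 0.2663
Responsibility of Component II: 0.136 / 0.2663 ≈ 0.5107

0.5107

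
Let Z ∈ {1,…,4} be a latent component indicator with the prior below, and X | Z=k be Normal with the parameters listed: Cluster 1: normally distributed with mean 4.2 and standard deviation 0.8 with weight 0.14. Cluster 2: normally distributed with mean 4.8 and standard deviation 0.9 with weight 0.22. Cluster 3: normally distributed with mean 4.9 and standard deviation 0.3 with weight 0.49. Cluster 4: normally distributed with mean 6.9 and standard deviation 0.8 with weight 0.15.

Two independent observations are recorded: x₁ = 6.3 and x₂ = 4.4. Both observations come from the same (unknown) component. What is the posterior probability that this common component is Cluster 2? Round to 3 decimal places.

P(component k | x) = π_k·f_k(x) / marginal(x), where marginal(x) = Σ_j π_j·f_j(x).
Since both observations come from the same component, the likelihood for component k is f_k(x₁)·f_k(x₂).
  p_1 = [0.0159052] × [0.483335] = 0.00768756
  p_2 = [0.11053] × [0.401582] = 0.0443869
  p_3 = [2.48202e-05] × [0.33159] = 8.23013e-06
  p_4 = [0.376422] × [0.00377782] = 0.00142205
Weight by the priors:
  π_1·p_1 = 0.14 × 0.00768756 = 0.00107626
  π_2·p_2 = 0.22 × 0.0443869 = 0.00976512
  π_3·p_3 = 0.49 × 8.23013e-06 = 4.03276e-06
  π_4·p_4 = 0.15 × 0.00142205 = 0.000213308
Evidence: 0.00107626 + 0.00976512 + 4.03276e-06 + 0.000213308 = 0.0110587
So the posterior for Cluster 2 is 0.00976512 / 0.0110587 ≈ 0.883.

0.883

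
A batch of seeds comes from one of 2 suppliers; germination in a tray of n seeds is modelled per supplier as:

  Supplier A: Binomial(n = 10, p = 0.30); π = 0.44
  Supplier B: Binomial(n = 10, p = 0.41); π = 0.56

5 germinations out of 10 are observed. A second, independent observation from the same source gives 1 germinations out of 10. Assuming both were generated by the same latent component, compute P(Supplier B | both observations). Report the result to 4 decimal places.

The responsibility of component k is π_k f_k(x) divided by Σ_j π_j f_j(x).
Since both observations come from the same component, the likelihood for component k is f_k(x₁)·f_k(x₂).
  f_A = [C(10,5)·0.30^5·0.70^5 = 252·0.00243·0.16807 = 0.102919] × [0.121061] = 0.0124595
  f_B = [C(10,5)·0.41^5·0.59^5 = 252·0.0115856·0.0714924 = 0.208728] × [0.0355183] = 0.00741365
Weight by the priors:
  π_A·f_A = 0.44 × 0.0124595 = 0.00548218
  π_B·f_B = 0.56 × 0.00741365 = 0.00415164
Normaliser: 0.00548218 + 0.00415164 = 0.00963382
P(Supplier B | data) ≈ 0.4309

0.4309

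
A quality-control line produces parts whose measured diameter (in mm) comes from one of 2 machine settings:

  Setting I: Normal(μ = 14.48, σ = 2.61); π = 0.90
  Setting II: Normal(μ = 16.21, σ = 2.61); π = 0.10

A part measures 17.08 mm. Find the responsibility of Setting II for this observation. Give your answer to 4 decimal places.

0.1472

The responsibility of component k is π_k f_k(x) divided by Σ_j π_j f_j(x).
Evaluate each component's likelihood at the observed value:
  L_I = 0.0930643
  L_II = 0.144591
Weight by the priors:
  π_I·L_I = 0.90 × 0.0930643 = 0.0837579
  π_II·L_II = 0.10 × 0.144591 = 0.0144591
Sum: 0.0837579 + 0.0144591 = 0.098217
P(Setting II | x) = 0.0144591 / 0.098217 ≈ 0.1472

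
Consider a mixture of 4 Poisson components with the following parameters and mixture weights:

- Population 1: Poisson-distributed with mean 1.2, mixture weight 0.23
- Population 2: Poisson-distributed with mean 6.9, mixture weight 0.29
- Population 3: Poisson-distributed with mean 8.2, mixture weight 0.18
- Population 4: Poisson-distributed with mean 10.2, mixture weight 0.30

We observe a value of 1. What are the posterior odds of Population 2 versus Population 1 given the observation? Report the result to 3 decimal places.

0.024

Since P(k|x) ∝ w_k f_k(x), the posterior odds are w_i f_i(x) / (w_j f_j(x)).
Component likelihoods at x = 1:
  f_1 = e^(−1.2)·1.2^1/1! = 0.361433
  f_2 = e^(−6.9)·6.9^1/1! = 0.00695372
  f_3 = e^(−8.2)·8.2^1/1! = 0.00225216
  f_4 = e^(−10.2)·10.2^1/1! = 0.000379137
0.00201658 / 0.0831296 ≈ 0.024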